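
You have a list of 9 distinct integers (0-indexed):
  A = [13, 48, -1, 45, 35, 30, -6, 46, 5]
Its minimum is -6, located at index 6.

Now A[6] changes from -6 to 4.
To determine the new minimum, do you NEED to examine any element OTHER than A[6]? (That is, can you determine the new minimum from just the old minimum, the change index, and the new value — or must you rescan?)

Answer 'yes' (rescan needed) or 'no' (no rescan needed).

Old min = -6 at index 6
Change at index 6: -6 -> 4
Index 6 WAS the min and new value 4 > old min -6. Must rescan other elements to find the new min.
Needs rescan: yes

Answer: yes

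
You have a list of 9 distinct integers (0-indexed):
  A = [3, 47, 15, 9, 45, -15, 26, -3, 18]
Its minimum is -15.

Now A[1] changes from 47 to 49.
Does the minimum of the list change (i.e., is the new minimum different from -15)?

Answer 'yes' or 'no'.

Old min = -15
Change: A[1] 47 -> 49
Changed element was NOT the min; min changes only if 49 < -15.
New min = -15; changed? no

Answer: no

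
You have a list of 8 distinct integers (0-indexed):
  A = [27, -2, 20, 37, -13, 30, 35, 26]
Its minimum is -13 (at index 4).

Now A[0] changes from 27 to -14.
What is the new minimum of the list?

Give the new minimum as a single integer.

Answer: -14

Derivation:
Old min = -13 (at index 4)
Change: A[0] 27 -> -14
Changed element was NOT the old min.
  New min = min(old_min, new_val) = min(-13, -14) = -14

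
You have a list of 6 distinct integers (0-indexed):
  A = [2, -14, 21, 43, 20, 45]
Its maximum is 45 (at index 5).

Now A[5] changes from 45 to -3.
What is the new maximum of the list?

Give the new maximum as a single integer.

Old max = 45 (at index 5)
Change: A[5] 45 -> -3
Changed element WAS the max -> may need rescan.
  Max of remaining elements: 43
  New max = max(-3, 43) = 43

Answer: 43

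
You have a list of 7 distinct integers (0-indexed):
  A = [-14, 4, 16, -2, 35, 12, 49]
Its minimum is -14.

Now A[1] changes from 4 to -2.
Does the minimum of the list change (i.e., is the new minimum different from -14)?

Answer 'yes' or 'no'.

Answer: no

Derivation:
Old min = -14
Change: A[1] 4 -> -2
Changed element was NOT the min; min changes only if -2 < -14.
New min = -14; changed? no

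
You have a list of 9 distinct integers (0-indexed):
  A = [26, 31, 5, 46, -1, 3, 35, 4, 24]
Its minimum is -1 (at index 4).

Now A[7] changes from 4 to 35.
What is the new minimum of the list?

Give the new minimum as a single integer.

Answer: -1

Derivation:
Old min = -1 (at index 4)
Change: A[7] 4 -> 35
Changed element was NOT the old min.
  New min = min(old_min, new_val) = min(-1, 35) = -1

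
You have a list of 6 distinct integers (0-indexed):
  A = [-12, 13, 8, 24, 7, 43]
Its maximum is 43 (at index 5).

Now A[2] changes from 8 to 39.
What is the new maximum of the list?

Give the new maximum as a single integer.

Answer: 43

Derivation:
Old max = 43 (at index 5)
Change: A[2] 8 -> 39
Changed element was NOT the old max.
  New max = max(old_max, new_val) = max(43, 39) = 43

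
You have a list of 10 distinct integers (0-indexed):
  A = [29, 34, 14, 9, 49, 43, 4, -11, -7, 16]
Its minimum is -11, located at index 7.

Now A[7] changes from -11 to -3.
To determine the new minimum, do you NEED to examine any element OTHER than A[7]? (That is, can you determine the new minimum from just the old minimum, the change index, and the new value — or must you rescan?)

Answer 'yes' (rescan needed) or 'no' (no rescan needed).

Answer: yes

Derivation:
Old min = -11 at index 7
Change at index 7: -11 -> -3
Index 7 WAS the min and new value -3 > old min -11. Must rescan other elements to find the new min.
Needs rescan: yes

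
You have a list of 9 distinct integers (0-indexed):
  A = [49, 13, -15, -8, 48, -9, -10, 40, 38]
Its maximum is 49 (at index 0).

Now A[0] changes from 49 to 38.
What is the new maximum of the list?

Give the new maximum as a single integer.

Answer: 48

Derivation:
Old max = 49 (at index 0)
Change: A[0] 49 -> 38
Changed element WAS the max -> may need rescan.
  Max of remaining elements: 48
  New max = max(38, 48) = 48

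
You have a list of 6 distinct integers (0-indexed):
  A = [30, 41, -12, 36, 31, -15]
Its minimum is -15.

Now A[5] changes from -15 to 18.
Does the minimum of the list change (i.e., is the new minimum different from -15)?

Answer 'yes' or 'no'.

Answer: yes

Derivation:
Old min = -15
Change: A[5] -15 -> 18
Changed element was the min; new min must be rechecked.
New min = -12; changed? yes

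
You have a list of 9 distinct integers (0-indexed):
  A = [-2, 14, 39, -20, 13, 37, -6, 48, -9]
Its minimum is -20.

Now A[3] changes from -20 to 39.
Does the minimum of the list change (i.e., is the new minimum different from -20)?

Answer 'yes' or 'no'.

Old min = -20
Change: A[3] -20 -> 39
Changed element was the min; new min must be rechecked.
New min = -9; changed? yes

Answer: yes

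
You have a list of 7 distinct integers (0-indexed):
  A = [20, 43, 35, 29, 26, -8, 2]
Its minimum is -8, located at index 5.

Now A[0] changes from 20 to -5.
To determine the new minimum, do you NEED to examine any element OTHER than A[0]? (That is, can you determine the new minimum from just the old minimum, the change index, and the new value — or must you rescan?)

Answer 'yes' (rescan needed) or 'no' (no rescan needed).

Old min = -8 at index 5
Change at index 0: 20 -> -5
Index 0 was NOT the min. New min = min(-8, -5). No rescan of other elements needed.
Needs rescan: no

Answer: no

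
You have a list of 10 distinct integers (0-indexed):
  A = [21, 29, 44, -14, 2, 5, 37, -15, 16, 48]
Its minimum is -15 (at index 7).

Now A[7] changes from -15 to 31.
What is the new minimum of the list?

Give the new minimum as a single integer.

Answer: -14

Derivation:
Old min = -15 (at index 7)
Change: A[7] -15 -> 31
Changed element WAS the min. Need to check: is 31 still <= all others?
  Min of remaining elements: -14
  New min = min(31, -14) = -14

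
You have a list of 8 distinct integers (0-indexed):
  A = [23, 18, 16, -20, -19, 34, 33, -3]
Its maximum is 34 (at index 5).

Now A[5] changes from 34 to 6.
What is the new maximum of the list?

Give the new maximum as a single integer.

Answer: 33

Derivation:
Old max = 34 (at index 5)
Change: A[5] 34 -> 6
Changed element WAS the max -> may need rescan.
  Max of remaining elements: 33
  New max = max(6, 33) = 33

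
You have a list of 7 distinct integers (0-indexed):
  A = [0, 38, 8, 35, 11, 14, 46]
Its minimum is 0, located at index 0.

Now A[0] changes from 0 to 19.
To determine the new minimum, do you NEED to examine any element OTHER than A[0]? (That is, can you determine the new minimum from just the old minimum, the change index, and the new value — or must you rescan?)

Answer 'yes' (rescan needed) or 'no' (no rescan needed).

Answer: yes

Derivation:
Old min = 0 at index 0
Change at index 0: 0 -> 19
Index 0 WAS the min and new value 19 > old min 0. Must rescan other elements to find the new min.
Needs rescan: yes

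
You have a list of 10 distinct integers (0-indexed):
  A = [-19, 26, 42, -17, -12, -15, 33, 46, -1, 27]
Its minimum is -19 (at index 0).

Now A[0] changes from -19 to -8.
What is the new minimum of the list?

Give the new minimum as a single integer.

Answer: -17

Derivation:
Old min = -19 (at index 0)
Change: A[0] -19 -> -8
Changed element WAS the min. Need to check: is -8 still <= all others?
  Min of remaining elements: -17
  New min = min(-8, -17) = -17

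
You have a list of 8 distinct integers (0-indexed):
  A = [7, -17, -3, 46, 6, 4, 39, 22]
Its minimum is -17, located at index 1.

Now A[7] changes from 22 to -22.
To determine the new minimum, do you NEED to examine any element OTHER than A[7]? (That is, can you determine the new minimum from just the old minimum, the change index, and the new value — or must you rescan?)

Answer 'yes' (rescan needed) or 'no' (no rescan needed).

Answer: no

Derivation:
Old min = -17 at index 1
Change at index 7: 22 -> -22
Index 7 was NOT the min. New min = min(-17, -22). No rescan of other elements needed.
Needs rescan: no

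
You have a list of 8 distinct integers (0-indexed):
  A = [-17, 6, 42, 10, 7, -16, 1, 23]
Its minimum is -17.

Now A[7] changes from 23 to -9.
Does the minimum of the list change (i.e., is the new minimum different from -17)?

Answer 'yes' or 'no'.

Old min = -17
Change: A[7] 23 -> -9
Changed element was NOT the min; min changes only if -9 < -17.
New min = -17; changed? no

Answer: no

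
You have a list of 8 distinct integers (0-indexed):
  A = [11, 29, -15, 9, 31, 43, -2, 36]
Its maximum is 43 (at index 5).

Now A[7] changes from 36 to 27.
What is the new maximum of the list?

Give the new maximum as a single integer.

Old max = 43 (at index 5)
Change: A[7] 36 -> 27
Changed element was NOT the old max.
  New max = max(old_max, new_val) = max(43, 27) = 43

Answer: 43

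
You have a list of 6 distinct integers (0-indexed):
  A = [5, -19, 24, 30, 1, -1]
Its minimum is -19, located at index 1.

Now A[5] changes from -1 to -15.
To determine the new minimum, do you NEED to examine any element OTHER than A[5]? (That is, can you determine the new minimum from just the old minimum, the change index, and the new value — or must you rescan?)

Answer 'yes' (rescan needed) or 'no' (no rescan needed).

Answer: no

Derivation:
Old min = -19 at index 1
Change at index 5: -1 -> -15
Index 5 was NOT the min. New min = min(-19, -15). No rescan of other elements needed.
Needs rescan: no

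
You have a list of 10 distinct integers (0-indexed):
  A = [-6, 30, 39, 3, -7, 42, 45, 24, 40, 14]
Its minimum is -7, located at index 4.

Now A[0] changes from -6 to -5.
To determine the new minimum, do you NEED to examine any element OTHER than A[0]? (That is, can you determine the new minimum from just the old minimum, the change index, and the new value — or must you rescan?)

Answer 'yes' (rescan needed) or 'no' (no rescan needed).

Old min = -7 at index 4
Change at index 0: -6 -> -5
Index 0 was NOT the min. New min = min(-7, -5). No rescan of other elements needed.
Needs rescan: no

Answer: no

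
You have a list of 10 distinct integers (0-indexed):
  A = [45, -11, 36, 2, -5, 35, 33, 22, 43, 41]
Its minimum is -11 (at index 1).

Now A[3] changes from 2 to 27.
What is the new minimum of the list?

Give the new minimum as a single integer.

Answer: -11

Derivation:
Old min = -11 (at index 1)
Change: A[3] 2 -> 27
Changed element was NOT the old min.
  New min = min(old_min, new_val) = min(-11, 27) = -11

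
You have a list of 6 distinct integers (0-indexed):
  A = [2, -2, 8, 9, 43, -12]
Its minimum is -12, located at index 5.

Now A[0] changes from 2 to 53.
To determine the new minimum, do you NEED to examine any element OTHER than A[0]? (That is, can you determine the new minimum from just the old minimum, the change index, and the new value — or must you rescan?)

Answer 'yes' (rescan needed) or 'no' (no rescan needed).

Old min = -12 at index 5
Change at index 0: 2 -> 53
Index 0 was NOT the min. New min = min(-12, 53). No rescan of other elements needed.
Needs rescan: no

Answer: no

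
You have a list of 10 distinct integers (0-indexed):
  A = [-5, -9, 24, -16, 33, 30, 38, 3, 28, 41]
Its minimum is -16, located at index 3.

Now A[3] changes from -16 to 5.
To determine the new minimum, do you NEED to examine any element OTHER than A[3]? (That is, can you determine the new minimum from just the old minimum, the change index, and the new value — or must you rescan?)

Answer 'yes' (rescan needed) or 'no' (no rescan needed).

Old min = -16 at index 3
Change at index 3: -16 -> 5
Index 3 WAS the min and new value 5 > old min -16. Must rescan other elements to find the new min.
Needs rescan: yes

Answer: yes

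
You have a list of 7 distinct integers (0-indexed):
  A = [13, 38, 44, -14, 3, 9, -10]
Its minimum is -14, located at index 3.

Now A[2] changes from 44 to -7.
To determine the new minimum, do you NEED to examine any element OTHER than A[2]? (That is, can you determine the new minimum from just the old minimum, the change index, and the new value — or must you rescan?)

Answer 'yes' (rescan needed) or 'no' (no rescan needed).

Answer: no

Derivation:
Old min = -14 at index 3
Change at index 2: 44 -> -7
Index 2 was NOT the min. New min = min(-14, -7). No rescan of other elements needed.
Needs rescan: no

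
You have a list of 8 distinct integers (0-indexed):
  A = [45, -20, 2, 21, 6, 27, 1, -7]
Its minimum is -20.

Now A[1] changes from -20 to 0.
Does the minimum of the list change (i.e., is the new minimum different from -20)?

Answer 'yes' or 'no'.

Answer: yes

Derivation:
Old min = -20
Change: A[1] -20 -> 0
Changed element was the min; new min must be rechecked.
New min = -7; changed? yes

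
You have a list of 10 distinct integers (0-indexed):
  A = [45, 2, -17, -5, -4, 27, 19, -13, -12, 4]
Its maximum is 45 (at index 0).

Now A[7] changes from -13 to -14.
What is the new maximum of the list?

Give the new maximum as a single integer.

Answer: 45

Derivation:
Old max = 45 (at index 0)
Change: A[7] -13 -> -14
Changed element was NOT the old max.
  New max = max(old_max, new_val) = max(45, -14) = 45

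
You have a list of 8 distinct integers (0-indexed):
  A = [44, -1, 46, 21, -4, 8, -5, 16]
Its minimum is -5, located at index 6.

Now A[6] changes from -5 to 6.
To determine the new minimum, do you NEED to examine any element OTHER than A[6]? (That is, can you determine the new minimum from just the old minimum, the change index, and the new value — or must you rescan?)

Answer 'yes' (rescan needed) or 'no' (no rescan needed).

Answer: yes

Derivation:
Old min = -5 at index 6
Change at index 6: -5 -> 6
Index 6 WAS the min and new value 6 > old min -5. Must rescan other elements to find the new min.
Needs rescan: yes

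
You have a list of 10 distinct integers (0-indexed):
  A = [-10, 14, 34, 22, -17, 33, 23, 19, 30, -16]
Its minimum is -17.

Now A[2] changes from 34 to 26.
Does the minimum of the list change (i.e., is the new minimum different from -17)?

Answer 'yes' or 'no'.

Answer: no

Derivation:
Old min = -17
Change: A[2] 34 -> 26
Changed element was NOT the min; min changes only if 26 < -17.
New min = -17; changed? no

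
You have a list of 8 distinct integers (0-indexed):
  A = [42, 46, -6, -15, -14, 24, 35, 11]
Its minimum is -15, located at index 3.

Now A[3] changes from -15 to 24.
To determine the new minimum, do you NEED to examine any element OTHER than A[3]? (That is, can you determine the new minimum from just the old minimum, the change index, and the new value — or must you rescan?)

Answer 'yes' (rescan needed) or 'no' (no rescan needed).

Answer: yes

Derivation:
Old min = -15 at index 3
Change at index 3: -15 -> 24
Index 3 WAS the min and new value 24 > old min -15. Must rescan other elements to find the new min.
Needs rescan: yes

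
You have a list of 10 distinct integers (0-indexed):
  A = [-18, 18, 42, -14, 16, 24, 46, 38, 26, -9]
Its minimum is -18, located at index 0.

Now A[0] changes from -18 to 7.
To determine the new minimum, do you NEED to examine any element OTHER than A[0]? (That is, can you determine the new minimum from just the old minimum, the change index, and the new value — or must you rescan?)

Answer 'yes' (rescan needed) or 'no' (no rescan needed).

Old min = -18 at index 0
Change at index 0: -18 -> 7
Index 0 WAS the min and new value 7 > old min -18. Must rescan other elements to find the new min.
Needs rescan: yes

Answer: yes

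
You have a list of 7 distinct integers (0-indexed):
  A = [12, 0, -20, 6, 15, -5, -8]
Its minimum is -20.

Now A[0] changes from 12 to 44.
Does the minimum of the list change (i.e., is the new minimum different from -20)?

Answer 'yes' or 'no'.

Old min = -20
Change: A[0] 12 -> 44
Changed element was NOT the min; min changes only if 44 < -20.
New min = -20; changed? no

Answer: no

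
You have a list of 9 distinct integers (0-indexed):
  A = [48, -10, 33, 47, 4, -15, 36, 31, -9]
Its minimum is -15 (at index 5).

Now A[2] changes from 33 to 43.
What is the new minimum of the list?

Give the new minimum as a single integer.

Answer: -15

Derivation:
Old min = -15 (at index 5)
Change: A[2] 33 -> 43
Changed element was NOT the old min.
  New min = min(old_min, new_val) = min(-15, 43) = -15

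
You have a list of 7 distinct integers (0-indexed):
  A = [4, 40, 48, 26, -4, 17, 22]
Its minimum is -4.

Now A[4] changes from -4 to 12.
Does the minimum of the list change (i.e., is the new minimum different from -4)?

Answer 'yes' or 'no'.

Old min = -4
Change: A[4] -4 -> 12
Changed element was the min; new min must be rechecked.
New min = 4; changed? yes

Answer: yes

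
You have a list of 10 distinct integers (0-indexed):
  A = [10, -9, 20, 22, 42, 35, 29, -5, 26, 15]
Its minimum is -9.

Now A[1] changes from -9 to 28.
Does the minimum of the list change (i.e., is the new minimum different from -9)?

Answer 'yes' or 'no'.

Answer: yes

Derivation:
Old min = -9
Change: A[1] -9 -> 28
Changed element was the min; new min must be rechecked.
New min = -5; changed? yes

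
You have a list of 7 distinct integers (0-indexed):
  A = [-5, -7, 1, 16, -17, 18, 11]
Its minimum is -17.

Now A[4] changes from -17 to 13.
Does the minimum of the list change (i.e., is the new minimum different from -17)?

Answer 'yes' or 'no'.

Answer: yes

Derivation:
Old min = -17
Change: A[4] -17 -> 13
Changed element was the min; new min must be rechecked.
New min = -7; changed? yes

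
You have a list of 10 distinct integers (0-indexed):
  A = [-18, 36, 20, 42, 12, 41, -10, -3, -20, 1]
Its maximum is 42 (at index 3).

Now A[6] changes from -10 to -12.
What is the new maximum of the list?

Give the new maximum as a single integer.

Old max = 42 (at index 3)
Change: A[6] -10 -> -12
Changed element was NOT the old max.
  New max = max(old_max, new_val) = max(42, -12) = 42

Answer: 42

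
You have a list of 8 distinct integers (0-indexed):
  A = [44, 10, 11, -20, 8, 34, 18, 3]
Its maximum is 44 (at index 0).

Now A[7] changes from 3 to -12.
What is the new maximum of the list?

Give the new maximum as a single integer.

Old max = 44 (at index 0)
Change: A[7] 3 -> -12
Changed element was NOT the old max.
  New max = max(old_max, new_val) = max(44, -12) = 44

Answer: 44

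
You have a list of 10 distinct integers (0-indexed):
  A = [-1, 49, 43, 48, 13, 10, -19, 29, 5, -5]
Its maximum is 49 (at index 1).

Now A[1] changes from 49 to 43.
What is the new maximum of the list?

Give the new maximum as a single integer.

Answer: 48

Derivation:
Old max = 49 (at index 1)
Change: A[1] 49 -> 43
Changed element WAS the max -> may need rescan.
  Max of remaining elements: 48
  New max = max(43, 48) = 48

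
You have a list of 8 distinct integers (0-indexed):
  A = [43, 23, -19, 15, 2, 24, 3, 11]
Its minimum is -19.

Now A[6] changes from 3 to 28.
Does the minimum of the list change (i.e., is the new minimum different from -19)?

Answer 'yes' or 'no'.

Answer: no

Derivation:
Old min = -19
Change: A[6] 3 -> 28
Changed element was NOT the min; min changes only if 28 < -19.
New min = -19; changed? no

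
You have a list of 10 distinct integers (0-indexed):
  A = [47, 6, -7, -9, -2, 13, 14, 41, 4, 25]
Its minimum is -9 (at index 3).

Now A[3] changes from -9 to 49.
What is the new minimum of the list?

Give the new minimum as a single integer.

Old min = -9 (at index 3)
Change: A[3] -9 -> 49
Changed element WAS the min. Need to check: is 49 still <= all others?
  Min of remaining elements: -7
  New min = min(49, -7) = -7

Answer: -7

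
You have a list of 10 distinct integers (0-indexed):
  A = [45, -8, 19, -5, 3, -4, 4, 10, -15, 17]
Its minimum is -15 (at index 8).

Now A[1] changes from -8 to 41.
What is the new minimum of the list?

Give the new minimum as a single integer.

Answer: -15

Derivation:
Old min = -15 (at index 8)
Change: A[1] -8 -> 41
Changed element was NOT the old min.
  New min = min(old_min, new_val) = min(-15, 41) = -15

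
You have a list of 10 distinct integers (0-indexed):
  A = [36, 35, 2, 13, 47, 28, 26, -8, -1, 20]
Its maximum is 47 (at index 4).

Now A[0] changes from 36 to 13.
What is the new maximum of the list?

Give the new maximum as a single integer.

Answer: 47

Derivation:
Old max = 47 (at index 4)
Change: A[0] 36 -> 13
Changed element was NOT the old max.
  New max = max(old_max, new_val) = max(47, 13) = 47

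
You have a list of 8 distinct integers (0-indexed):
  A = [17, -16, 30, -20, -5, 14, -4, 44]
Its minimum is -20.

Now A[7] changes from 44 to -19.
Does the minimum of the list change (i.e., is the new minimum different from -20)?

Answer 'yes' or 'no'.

Answer: no

Derivation:
Old min = -20
Change: A[7] 44 -> -19
Changed element was NOT the min; min changes only if -19 < -20.
New min = -20; changed? no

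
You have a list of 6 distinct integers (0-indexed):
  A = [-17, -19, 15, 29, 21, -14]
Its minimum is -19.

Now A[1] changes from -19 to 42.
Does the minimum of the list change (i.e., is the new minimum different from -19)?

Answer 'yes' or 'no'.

Answer: yes

Derivation:
Old min = -19
Change: A[1] -19 -> 42
Changed element was the min; new min must be rechecked.
New min = -17; changed? yes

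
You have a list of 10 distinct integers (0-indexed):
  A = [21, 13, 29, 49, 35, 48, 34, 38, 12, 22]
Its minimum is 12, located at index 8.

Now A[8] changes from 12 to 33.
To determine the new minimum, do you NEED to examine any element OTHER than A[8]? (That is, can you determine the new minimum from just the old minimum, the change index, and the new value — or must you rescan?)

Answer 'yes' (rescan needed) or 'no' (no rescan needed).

Old min = 12 at index 8
Change at index 8: 12 -> 33
Index 8 WAS the min and new value 33 > old min 12. Must rescan other elements to find the new min.
Needs rescan: yes

Answer: yes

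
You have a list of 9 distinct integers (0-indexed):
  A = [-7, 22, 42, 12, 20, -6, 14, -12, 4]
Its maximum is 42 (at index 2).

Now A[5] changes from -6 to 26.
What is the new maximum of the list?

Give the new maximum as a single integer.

Answer: 42

Derivation:
Old max = 42 (at index 2)
Change: A[5] -6 -> 26
Changed element was NOT the old max.
  New max = max(old_max, new_val) = max(42, 26) = 42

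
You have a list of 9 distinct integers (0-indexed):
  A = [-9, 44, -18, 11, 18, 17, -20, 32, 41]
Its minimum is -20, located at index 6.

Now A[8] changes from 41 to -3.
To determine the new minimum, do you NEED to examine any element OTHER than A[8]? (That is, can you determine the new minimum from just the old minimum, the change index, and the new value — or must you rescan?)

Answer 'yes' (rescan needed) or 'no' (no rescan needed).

Old min = -20 at index 6
Change at index 8: 41 -> -3
Index 8 was NOT the min. New min = min(-20, -3). No rescan of other elements needed.
Needs rescan: no

Answer: no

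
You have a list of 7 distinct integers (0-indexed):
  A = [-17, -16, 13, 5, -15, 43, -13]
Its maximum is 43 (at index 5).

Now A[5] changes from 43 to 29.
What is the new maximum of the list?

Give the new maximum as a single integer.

Answer: 29

Derivation:
Old max = 43 (at index 5)
Change: A[5] 43 -> 29
Changed element WAS the max -> may need rescan.
  Max of remaining elements: 13
  New max = max(29, 13) = 29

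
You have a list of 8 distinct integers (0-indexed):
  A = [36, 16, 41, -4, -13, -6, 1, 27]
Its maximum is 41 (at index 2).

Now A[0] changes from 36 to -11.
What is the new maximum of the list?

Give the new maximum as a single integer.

Answer: 41

Derivation:
Old max = 41 (at index 2)
Change: A[0] 36 -> -11
Changed element was NOT the old max.
  New max = max(old_max, new_val) = max(41, -11) = 41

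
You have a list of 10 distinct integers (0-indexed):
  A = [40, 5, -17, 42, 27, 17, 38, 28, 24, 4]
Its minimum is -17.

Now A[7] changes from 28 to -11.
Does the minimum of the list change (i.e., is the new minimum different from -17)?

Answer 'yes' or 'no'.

Old min = -17
Change: A[7] 28 -> -11
Changed element was NOT the min; min changes only if -11 < -17.
New min = -17; changed? no

Answer: no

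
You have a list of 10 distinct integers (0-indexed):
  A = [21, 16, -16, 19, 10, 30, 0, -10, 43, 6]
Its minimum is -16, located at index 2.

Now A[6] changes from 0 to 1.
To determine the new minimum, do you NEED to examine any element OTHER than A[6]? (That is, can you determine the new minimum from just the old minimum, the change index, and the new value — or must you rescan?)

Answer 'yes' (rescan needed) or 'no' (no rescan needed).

Answer: no

Derivation:
Old min = -16 at index 2
Change at index 6: 0 -> 1
Index 6 was NOT the min. New min = min(-16, 1). No rescan of other elements needed.
Needs rescan: no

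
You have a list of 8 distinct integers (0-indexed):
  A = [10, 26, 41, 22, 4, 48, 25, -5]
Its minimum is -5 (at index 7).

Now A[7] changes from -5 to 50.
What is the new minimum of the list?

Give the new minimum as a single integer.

Old min = -5 (at index 7)
Change: A[7] -5 -> 50
Changed element WAS the min. Need to check: is 50 still <= all others?
  Min of remaining elements: 4
  New min = min(50, 4) = 4

Answer: 4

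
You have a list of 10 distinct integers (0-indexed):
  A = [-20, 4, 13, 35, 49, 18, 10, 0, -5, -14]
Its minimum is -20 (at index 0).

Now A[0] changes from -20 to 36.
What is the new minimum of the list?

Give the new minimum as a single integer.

Answer: -14

Derivation:
Old min = -20 (at index 0)
Change: A[0] -20 -> 36
Changed element WAS the min. Need to check: is 36 still <= all others?
  Min of remaining elements: -14
  New min = min(36, -14) = -14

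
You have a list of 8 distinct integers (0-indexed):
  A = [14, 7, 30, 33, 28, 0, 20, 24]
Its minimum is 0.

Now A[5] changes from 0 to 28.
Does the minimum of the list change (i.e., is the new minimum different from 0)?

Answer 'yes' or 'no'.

Old min = 0
Change: A[5] 0 -> 28
Changed element was the min; new min must be rechecked.
New min = 7; changed? yes

Answer: yes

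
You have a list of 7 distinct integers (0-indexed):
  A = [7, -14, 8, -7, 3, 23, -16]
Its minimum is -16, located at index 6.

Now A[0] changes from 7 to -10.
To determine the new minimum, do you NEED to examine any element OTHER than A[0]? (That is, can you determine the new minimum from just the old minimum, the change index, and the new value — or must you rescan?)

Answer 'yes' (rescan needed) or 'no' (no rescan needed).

Old min = -16 at index 6
Change at index 0: 7 -> -10
Index 0 was NOT the min. New min = min(-16, -10). No rescan of other elements needed.
Needs rescan: no

Answer: no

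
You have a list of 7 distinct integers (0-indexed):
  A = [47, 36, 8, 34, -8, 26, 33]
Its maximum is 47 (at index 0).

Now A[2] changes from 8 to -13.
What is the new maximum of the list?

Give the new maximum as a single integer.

Old max = 47 (at index 0)
Change: A[2] 8 -> -13
Changed element was NOT the old max.
  New max = max(old_max, new_val) = max(47, -13) = 47

Answer: 47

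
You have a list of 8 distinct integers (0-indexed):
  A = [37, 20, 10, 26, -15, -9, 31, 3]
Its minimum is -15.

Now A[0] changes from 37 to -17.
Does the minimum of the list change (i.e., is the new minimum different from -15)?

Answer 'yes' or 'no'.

Old min = -15
Change: A[0] 37 -> -17
Changed element was NOT the min; min changes only if -17 < -15.
New min = -17; changed? yes

Answer: yes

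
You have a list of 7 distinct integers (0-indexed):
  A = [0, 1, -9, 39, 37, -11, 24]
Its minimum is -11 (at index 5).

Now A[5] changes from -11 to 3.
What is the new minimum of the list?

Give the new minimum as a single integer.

Old min = -11 (at index 5)
Change: A[5] -11 -> 3
Changed element WAS the min. Need to check: is 3 still <= all others?
  Min of remaining elements: -9
  New min = min(3, -9) = -9

Answer: -9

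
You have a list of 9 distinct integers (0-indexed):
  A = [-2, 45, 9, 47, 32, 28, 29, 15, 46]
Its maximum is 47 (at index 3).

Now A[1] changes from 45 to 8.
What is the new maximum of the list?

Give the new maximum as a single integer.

Answer: 47

Derivation:
Old max = 47 (at index 3)
Change: A[1] 45 -> 8
Changed element was NOT the old max.
  New max = max(old_max, new_val) = max(47, 8) = 47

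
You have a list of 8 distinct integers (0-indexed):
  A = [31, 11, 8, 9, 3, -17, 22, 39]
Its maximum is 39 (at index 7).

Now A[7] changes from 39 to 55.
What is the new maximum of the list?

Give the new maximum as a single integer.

Old max = 39 (at index 7)
Change: A[7] 39 -> 55
Changed element WAS the max -> may need rescan.
  Max of remaining elements: 31
  New max = max(55, 31) = 55

Answer: 55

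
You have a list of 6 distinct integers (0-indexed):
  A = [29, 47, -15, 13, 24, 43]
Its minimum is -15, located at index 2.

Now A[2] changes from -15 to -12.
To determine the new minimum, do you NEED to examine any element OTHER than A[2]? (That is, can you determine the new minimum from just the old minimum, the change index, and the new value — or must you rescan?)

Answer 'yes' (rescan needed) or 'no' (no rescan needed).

Old min = -15 at index 2
Change at index 2: -15 -> -12
Index 2 WAS the min and new value -12 > old min -15. Must rescan other elements to find the new min.
Needs rescan: yes

Answer: yes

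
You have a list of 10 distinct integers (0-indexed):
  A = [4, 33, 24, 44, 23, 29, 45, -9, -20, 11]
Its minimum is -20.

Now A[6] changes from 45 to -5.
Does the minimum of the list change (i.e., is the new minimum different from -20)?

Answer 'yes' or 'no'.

Answer: no

Derivation:
Old min = -20
Change: A[6] 45 -> -5
Changed element was NOT the min; min changes only if -5 < -20.
New min = -20; changed? no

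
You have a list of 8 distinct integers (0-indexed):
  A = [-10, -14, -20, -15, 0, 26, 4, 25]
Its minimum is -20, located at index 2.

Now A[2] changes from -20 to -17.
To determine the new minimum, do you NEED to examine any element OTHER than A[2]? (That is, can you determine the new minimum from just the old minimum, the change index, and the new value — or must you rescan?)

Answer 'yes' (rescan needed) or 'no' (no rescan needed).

Old min = -20 at index 2
Change at index 2: -20 -> -17
Index 2 WAS the min and new value -17 > old min -20. Must rescan other elements to find the new min.
Needs rescan: yes

Answer: yes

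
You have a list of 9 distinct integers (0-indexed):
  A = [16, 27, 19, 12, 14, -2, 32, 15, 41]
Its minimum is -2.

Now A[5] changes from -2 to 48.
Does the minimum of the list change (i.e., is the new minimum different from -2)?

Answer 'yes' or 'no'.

Answer: yes

Derivation:
Old min = -2
Change: A[5] -2 -> 48
Changed element was the min; new min must be rechecked.
New min = 12; changed? yes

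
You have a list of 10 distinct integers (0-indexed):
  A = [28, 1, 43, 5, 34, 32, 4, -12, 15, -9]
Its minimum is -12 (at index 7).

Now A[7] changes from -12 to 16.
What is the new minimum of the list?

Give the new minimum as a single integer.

Answer: -9

Derivation:
Old min = -12 (at index 7)
Change: A[7] -12 -> 16
Changed element WAS the min. Need to check: is 16 still <= all others?
  Min of remaining elements: -9
  New min = min(16, -9) = -9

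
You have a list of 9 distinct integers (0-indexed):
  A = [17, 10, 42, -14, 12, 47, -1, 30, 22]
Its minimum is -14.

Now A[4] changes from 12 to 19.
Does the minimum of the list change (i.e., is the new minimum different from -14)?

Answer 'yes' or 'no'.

Answer: no

Derivation:
Old min = -14
Change: A[4] 12 -> 19
Changed element was NOT the min; min changes only if 19 < -14.
New min = -14; changed? no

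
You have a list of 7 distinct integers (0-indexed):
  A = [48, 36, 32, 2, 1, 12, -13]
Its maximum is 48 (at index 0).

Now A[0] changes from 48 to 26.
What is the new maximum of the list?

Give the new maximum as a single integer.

Answer: 36

Derivation:
Old max = 48 (at index 0)
Change: A[0] 48 -> 26
Changed element WAS the max -> may need rescan.
  Max of remaining elements: 36
  New max = max(26, 36) = 36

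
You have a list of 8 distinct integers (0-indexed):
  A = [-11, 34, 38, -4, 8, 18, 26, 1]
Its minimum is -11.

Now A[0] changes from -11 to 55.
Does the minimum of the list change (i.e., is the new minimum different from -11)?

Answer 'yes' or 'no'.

Old min = -11
Change: A[0] -11 -> 55
Changed element was the min; new min must be rechecked.
New min = -4; changed? yes

Answer: yes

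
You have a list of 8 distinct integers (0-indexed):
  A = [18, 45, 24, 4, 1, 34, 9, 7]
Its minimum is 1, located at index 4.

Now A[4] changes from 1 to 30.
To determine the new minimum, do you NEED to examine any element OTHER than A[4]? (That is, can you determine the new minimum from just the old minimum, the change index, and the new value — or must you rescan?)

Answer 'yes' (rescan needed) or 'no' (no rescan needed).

Answer: yes

Derivation:
Old min = 1 at index 4
Change at index 4: 1 -> 30
Index 4 WAS the min and new value 30 > old min 1. Must rescan other elements to find the new min.
Needs rescan: yes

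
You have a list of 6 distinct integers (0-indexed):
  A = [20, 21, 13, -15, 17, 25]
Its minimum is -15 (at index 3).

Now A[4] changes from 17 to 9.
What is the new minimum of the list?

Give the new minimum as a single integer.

Old min = -15 (at index 3)
Change: A[4] 17 -> 9
Changed element was NOT the old min.
  New min = min(old_min, new_val) = min(-15, 9) = -15

Answer: -15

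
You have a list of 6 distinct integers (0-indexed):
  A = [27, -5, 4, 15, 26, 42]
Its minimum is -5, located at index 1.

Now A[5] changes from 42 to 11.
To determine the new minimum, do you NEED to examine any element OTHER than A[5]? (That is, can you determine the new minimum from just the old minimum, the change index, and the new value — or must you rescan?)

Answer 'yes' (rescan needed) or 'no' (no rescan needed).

Old min = -5 at index 1
Change at index 5: 42 -> 11
Index 5 was NOT the min. New min = min(-5, 11). No rescan of other elements needed.
Needs rescan: no

Answer: no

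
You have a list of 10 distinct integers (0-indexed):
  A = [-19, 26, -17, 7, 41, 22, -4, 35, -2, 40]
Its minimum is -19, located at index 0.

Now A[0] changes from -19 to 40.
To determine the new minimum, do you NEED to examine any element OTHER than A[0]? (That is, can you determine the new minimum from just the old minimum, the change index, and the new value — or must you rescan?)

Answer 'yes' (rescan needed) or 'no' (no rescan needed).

Old min = -19 at index 0
Change at index 0: -19 -> 40
Index 0 WAS the min and new value 40 > old min -19. Must rescan other elements to find the new min.
Needs rescan: yes

Answer: yes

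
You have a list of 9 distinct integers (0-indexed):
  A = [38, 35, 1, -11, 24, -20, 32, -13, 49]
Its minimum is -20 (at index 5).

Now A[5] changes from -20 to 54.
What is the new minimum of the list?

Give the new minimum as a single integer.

Old min = -20 (at index 5)
Change: A[5] -20 -> 54
Changed element WAS the min. Need to check: is 54 still <= all others?
  Min of remaining elements: -13
  New min = min(54, -13) = -13

Answer: -13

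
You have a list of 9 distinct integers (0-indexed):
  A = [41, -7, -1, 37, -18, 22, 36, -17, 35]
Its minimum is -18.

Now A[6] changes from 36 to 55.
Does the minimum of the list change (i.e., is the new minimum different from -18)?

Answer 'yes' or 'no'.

Answer: no

Derivation:
Old min = -18
Change: A[6] 36 -> 55
Changed element was NOT the min; min changes only if 55 < -18.
New min = -18; changed? no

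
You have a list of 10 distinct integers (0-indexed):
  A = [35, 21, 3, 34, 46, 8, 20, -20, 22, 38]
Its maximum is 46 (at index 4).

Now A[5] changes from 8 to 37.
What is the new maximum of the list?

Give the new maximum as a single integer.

Old max = 46 (at index 4)
Change: A[5] 8 -> 37
Changed element was NOT the old max.
  New max = max(old_max, new_val) = max(46, 37) = 46

Answer: 46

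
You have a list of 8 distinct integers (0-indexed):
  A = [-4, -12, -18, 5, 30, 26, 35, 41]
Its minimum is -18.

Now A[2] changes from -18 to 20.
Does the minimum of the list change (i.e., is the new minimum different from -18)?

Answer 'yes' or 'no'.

Old min = -18
Change: A[2] -18 -> 20
Changed element was the min; new min must be rechecked.
New min = -12; changed? yes

Answer: yes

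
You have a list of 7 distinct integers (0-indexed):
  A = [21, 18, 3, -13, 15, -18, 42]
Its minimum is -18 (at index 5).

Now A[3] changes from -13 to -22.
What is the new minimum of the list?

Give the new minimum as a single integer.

Old min = -18 (at index 5)
Change: A[3] -13 -> -22
Changed element was NOT the old min.
  New min = min(old_min, new_val) = min(-18, -22) = -22

Answer: -22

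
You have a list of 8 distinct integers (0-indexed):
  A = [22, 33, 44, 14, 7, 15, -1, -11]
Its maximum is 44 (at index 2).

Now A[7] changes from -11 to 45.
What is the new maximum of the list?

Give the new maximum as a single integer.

Answer: 45

Derivation:
Old max = 44 (at index 2)
Change: A[7] -11 -> 45
Changed element was NOT the old max.
  New max = max(old_max, new_val) = max(44, 45) = 45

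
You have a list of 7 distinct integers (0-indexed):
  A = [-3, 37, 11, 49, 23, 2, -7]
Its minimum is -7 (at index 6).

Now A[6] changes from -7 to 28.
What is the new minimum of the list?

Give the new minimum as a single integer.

Old min = -7 (at index 6)
Change: A[6] -7 -> 28
Changed element WAS the min. Need to check: is 28 still <= all others?
  Min of remaining elements: -3
  New min = min(28, -3) = -3

Answer: -3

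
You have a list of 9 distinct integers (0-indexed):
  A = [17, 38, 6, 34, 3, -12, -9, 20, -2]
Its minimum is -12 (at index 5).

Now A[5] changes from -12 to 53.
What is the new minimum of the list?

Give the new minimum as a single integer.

Old min = -12 (at index 5)
Change: A[5] -12 -> 53
Changed element WAS the min. Need to check: is 53 still <= all others?
  Min of remaining elements: -9
  New min = min(53, -9) = -9

Answer: -9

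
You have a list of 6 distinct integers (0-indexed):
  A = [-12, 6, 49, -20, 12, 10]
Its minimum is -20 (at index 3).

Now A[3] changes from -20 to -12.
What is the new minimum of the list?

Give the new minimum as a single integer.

Answer: -12

Derivation:
Old min = -20 (at index 3)
Change: A[3] -20 -> -12
Changed element WAS the min. Need to check: is -12 still <= all others?
  Min of remaining elements: -12
  New min = min(-12, -12) = -12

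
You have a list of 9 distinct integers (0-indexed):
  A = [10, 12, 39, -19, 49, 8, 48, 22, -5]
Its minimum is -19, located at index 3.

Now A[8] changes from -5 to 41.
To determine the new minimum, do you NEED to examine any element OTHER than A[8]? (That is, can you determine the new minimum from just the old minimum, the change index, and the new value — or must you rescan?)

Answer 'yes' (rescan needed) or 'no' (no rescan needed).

Answer: no

Derivation:
Old min = -19 at index 3
Change at index 8: -5 -> 41
Index 8 was NOT the min. New min = min(-19, 41). No rescan of other elements needed.
Needs rescan: no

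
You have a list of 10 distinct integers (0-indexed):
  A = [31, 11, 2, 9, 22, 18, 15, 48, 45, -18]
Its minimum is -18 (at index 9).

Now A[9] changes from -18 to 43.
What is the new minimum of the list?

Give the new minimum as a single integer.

Answer: 2

Derivation:
Old min = -18 (at index 9)
Change: A[9] -18 -> 43
Changed element WAS the min. Need to check: is 43 still <= all others?
  Min of remaining elements: 2
  New min = min(43, 2) = 2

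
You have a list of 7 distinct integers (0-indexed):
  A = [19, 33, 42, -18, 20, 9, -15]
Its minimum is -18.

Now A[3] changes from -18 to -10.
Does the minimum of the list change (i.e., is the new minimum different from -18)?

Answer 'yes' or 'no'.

Answer: yes

Derivation:
Old min = -18
Change: A[3] -18 -> -10
Changed element was the min; new min must be rechecked.
New min = -15; changed? yes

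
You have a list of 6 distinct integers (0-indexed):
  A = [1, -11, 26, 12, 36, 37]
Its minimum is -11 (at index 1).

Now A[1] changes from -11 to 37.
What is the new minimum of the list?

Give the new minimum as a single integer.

Old min = -11 (at index 1)
Change: A[1] -11 -> 37
Changed element WAS the min. Need to check: is 37 still <= all others?
  Min of remaining elements: 1
  New min = min(37, 1) = 1

Answer: 1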